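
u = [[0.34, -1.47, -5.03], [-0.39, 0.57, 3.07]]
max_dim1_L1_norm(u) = 6.84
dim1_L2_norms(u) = [5.25, 3.15]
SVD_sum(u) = [[0.42, -1.33, -5.06], [-0.25, 0.80, 3.02]] + [[-0.08, -0.14, 0.03], [-0.14, -0.23, 0.05]]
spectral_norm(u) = 6.11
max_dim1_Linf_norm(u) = 5.03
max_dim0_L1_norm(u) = 8.1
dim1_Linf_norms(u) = [5.03, 3.07]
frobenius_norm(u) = 6.12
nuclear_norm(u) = 6.43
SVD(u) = [[-0.86, 0.51],[0.51, 0.86]] @ diag([6.11395499545184, 0.314411058313012]) @ [[-0.08, 0.25, 0.96], [-0.51, -0.84, 0.18]]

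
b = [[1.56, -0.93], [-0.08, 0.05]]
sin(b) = [[0.97, -0.58],  [-0.05, 0.03]]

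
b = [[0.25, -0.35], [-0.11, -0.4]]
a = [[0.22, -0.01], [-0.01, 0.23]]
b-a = [[0.03, -0.34],[-0.10, -0.63]]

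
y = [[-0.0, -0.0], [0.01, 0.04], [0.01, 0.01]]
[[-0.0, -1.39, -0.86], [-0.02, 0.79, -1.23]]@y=[[-0.02, -0.06], [-0.0, 0.02]]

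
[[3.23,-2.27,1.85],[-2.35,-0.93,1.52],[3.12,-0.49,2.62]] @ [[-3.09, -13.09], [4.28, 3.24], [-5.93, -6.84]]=[[-30.67, -62.29], [-5.73, 17.35], [-27.27, -60.35]]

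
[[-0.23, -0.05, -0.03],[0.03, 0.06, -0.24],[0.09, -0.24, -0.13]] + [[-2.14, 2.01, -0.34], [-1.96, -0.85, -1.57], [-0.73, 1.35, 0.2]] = [[-2.37,1.96,-0.37], [-1.93,-0.79,-1.81], [-0.64,1.11,0.07]]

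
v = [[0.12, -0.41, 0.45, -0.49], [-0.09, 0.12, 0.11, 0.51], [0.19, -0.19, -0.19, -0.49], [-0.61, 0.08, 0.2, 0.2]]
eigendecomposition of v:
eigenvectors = [[0.69+0.00j, -0.48+0.29j, (-0.48-0.29j), (-0.04+0j)], [-0.34+0.00j, (0.28+0.39j), (0.28-0.39j), (-0.86+0j)], [(0.39+0j), (-0.15-0.32j), -0.15+0.32j, -0.33+0.00j], [-0.50+0.00j, -0.57+0.00j, (-0.57-0j), 0.39+0.00j]]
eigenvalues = [(0.93+0j), (-0.3+0.37j), (-0.3-0.37j), (-0.08+0j)]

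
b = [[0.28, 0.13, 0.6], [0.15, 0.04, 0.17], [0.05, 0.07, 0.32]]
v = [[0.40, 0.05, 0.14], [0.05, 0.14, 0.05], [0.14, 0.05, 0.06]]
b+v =[[0.68,0.18,0.74], [0.2,0.18,0.22], [0.19,0.12,0.38]]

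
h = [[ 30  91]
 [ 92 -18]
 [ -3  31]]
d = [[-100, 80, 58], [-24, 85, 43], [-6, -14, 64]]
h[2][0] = -3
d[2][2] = 64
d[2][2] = 64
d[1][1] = 85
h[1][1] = -18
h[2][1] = 31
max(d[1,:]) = 85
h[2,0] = -3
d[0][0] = -100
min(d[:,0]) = -100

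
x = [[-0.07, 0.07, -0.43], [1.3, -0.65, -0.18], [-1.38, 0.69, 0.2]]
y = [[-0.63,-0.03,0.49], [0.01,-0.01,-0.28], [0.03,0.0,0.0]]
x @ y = [[0.03, 0.0, -0.05], [-0.83, -0.03, 0.82], [0.88, 0.03, -0.87]]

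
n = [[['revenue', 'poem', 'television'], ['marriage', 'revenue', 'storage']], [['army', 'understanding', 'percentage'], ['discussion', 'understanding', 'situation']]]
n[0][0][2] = 'television'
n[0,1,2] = 'storage'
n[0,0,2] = 'television'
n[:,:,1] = [['poem', 'revenue'], ['understanding', 'understanding']]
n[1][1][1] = 'understanding'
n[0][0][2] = 'television'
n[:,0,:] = [['revenue', 'poem', 'television'], ['army', 'understanding', 'percentage']]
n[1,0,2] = 'percentage'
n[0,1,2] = 'storage'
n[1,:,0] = ['army', 'discussion']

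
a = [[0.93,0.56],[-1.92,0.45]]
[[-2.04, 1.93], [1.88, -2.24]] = a @ [[-1.32, 1.42], [-1.45, 1.08]]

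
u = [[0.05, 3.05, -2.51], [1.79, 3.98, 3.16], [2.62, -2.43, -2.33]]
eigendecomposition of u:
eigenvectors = [[0.02+0.63j, (0.02-0.63j), (-0.56+0j)], [(-0.19-0.32j), (-0.19+0.32j), -0.83+0.00j], [0.68+0.00j, (0.68-0j), (0.08+0j)]]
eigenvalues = [(-1.6+3.57j), (-1.6-3.57j), (4.9+0j)]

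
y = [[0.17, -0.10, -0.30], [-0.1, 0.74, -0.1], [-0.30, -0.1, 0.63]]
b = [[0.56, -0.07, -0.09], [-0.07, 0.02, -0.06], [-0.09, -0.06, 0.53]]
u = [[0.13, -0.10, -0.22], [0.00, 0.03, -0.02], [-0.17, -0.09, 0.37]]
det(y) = -0.00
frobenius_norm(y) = 1.09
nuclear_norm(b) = 1.11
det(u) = -0.00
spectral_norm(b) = 0.64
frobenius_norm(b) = 0.79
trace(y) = 1.54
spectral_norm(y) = 0.82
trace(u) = 0.53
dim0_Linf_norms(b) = [0.56, 0.07, 0.53]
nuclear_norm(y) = 1.54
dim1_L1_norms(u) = [0.45, 0.05, 0.63]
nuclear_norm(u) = 0.62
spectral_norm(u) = 0.48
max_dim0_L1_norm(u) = 0.61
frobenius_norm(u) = 0.50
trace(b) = 1.11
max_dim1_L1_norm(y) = 1.03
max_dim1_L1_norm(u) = 0.63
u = b @ y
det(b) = 0.00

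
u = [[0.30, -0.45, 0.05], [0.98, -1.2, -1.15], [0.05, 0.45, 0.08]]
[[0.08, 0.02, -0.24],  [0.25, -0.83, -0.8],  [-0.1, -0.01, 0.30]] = u@[[-0.04, -0.21, 0.11], [-0.20, -0.11, 0.63], [-0.04, 0.66, 0.13]]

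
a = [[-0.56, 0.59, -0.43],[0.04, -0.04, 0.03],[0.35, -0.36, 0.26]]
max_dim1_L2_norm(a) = 0.92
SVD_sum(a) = [[-0.56, 0.59, -0.43], [0.04, -0.04, 0.03], [0.35, -0.36, 0.26]] + [[0.0, 0.0, -0.0], [0.0, 0.0, -0.00], [0.0, 0.0, -0.00]] + [[-0.00, -0.00, -0.0], [0.0, 0.00, 0.0], [-0.00, -0.0, -0.00]]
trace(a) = -0.34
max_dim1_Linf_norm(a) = 0.59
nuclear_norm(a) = 1.09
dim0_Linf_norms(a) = [0.56, 0.59, 0.43]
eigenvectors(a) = [[-0.84, -0.57, -0.32], [0.06, 0.07, -0.74], [0.54, 0.82, -0.60]]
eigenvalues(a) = [-0.33, -0.01, 0.0]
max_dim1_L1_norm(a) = 1.58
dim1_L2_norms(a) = [0.92, 0.06, 0.57]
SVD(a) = [[-0.85, -0.53, 0.02], [0.06, -0.13, -0.99], [0.52, -0.84, 0.14]] @ diag([1.0818296688380882, 0.0066035990717901805, 0.0009798474224938232]) @ [[0.61, -0.64, 0.47], [-0.77, -0.35, 0.54], [-0.18, -0.69, -0.70]]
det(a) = 0.00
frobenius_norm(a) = 1.08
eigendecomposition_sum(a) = [[-0.57, 0.61, -0.45], [0.04, -0.04, 0.03], [0.37, -0.39, 0.29]] + [[0.01, -0.02, 0.02], [-0.00, 0.0, -0.00], [-0.02, 0.03, -0.03]] + [[0.0, 0.0, -0.00], [0.00, 0.0, -0.00], [0.00, 0.00, -0.0]]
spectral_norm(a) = 1.08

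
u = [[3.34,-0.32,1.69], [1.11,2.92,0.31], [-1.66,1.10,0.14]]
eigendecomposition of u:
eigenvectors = [[(-0.56-0.24j), -0.56+0.24j, (0.29+0j)], [(0.11+0.26j), (0.11-0.26j), (0.94+0j)], [0.74+0.00j, (0.74-0j), (0.17+0j)]]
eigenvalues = [(1.54+0.92j), (1.54-0.92j), (3.32+0j)]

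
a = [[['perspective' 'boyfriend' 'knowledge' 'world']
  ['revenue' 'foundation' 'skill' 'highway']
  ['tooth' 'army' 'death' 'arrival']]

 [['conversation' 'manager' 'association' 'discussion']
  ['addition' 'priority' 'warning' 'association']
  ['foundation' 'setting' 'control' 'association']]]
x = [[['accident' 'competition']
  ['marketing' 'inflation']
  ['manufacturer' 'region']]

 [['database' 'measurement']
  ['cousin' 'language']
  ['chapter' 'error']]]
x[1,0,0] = 'database'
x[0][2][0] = 'manufacturer'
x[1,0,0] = 'database'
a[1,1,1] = 'priority'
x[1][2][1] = 'error'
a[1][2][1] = 'setting'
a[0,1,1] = 'foundation'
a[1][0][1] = 'manager'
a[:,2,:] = [['tooth', 'army', 'death', 'arrival'], ['foundation', 'setting', 'control', 'association']]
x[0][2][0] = 'manufacturer'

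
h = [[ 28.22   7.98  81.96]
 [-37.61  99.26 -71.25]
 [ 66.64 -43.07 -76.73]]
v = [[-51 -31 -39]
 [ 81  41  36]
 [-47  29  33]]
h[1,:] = [-37.61, 99.26, -71.25]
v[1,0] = 81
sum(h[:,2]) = -66.02000000000001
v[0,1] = -31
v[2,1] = 29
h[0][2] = 81.96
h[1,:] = [-37.61, 99.26, -71.25]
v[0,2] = -39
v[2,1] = 29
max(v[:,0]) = 81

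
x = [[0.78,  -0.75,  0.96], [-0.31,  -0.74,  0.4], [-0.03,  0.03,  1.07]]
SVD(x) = [[-0.8, 0.33, 0.5], [-0.35, 0.43, -0.83], [-0.50, -0.84, -0.23]] @ diag([1.734217021902025, 0.7347004947126424, 0.7039932556596473]) @ [[-0.29, 0.48, -0.83], [0.21, -0.81, -0.55], [0.94, 0.33, -0.13]]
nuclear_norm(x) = 3.17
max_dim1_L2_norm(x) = 1.45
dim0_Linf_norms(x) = [0.78, 0.75, 1.07]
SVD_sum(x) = [[0.40, -0.67, 1.14], [0.17, -0.29, 0.50], [0.25, -0.42, 0.71]] + [[0.05,-0.2,-0.13], [0.07,-0.26,-0.17], [-0.13,0.5,0.34]] + [[0.33, 0.12, -0.05], [-0.55, -0.19, 0.08], [-0.15, -0.05, 0.02]]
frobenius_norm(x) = 2.01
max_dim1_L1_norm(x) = 2.49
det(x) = -0.90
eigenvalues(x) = [(-0.88+0j), (1+0.14j), (1-0.14j)]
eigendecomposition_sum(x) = [[(-0.07-0j), -0.37+0.00j, (0.11+0j)], [-0.15-0.00j, -0.82+0.00j, 0.24+0.00j], [0j, 0.01-0.00j, -0.00-0.00j]] + [[(0.42+0.33j),-0.19-0.17j,(0.43-2.59j)], [(-0.08-0.03j),0.04+0.02j,(0.08+0.41j)], [(-0.02+0.12j),0.01-0.05j,0.54-0.20j]] + [[(0.42-0.33j), -0.19+0.17j, (0.43+2.59j)], [-0.08+0.03j, 0.04-0.02j, (0.08-0.41j)], [(-0.02-0.12j), (0.01+0.05j), 0.54+0.20j]]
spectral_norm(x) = 1.73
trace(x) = 1.11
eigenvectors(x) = [[(0.41+0j), (0.97+0j), (0.97-0j)], [(0.91+0j), -0.14+0.05j, -0.14-0.05j], [-0.01+0.00j, (0.11+0.18j), 0.11-0.18j]]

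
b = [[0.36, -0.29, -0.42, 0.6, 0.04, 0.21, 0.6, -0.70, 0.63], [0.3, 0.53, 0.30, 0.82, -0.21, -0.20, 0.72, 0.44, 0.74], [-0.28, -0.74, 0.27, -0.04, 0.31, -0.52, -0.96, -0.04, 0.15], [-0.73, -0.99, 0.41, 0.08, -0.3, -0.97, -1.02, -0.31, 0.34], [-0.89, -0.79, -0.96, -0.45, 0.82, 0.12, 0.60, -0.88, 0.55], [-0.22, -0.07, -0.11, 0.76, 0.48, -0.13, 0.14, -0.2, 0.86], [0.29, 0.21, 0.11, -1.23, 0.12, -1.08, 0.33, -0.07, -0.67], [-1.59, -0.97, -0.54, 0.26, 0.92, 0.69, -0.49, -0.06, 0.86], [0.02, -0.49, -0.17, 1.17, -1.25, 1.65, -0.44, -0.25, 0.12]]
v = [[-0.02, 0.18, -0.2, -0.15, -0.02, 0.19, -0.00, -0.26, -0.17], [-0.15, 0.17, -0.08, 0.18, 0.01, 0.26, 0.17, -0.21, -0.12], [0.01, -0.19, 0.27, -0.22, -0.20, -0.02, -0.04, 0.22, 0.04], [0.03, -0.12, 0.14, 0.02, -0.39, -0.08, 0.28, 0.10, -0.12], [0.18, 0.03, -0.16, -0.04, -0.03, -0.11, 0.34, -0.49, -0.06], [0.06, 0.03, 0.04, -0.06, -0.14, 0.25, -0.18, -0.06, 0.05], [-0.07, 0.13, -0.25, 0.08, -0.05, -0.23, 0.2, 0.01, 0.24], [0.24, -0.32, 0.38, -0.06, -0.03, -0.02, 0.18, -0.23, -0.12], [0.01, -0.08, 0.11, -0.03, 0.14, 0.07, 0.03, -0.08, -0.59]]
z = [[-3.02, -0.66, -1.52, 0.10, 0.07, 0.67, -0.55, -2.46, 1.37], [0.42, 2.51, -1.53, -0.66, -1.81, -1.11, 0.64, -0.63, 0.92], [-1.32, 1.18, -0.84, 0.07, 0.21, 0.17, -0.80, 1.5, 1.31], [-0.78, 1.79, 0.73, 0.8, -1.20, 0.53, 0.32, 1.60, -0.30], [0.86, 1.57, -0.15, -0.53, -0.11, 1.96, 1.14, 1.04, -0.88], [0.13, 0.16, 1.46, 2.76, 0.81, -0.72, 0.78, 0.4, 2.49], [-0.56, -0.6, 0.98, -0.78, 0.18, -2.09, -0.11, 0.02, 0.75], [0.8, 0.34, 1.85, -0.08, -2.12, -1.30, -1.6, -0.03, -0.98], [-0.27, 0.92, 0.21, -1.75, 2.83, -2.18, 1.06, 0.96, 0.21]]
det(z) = 5727.94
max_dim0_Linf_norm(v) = 0.59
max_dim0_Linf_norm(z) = 3.02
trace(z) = -1.31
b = v @ z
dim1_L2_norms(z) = [4.53, 3.93, 2.92, 3.08, 3.24, 4.23, 2.69, 3.73, 4.34]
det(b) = -0.00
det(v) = -0.00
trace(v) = 0.04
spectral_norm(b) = 3.48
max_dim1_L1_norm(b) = 6.38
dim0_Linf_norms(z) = [3.02, 2.51, 1.85, 2.76, 2.83, 2.18, 1.6, 2.46, 2.49]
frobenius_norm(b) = 5.71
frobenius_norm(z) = 11.06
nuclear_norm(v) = 3.89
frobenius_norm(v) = 1.62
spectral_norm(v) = 0.89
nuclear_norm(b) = 13.00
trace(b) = 2.32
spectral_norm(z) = 5.38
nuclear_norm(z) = 29.34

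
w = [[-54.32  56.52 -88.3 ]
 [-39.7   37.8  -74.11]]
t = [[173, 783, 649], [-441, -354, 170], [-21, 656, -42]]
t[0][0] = 173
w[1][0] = -39.7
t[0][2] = 649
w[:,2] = [-88.3, -74.11]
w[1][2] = -74.11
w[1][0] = -39.7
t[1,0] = -441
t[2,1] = 656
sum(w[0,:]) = -86.1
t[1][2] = 170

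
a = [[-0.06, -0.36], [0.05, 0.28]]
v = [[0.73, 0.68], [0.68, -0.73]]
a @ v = [[-0.29, 0.22], [0.23, -0.17]]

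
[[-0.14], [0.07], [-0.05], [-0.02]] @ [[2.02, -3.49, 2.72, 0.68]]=[[-0.28, 0.49, -0.38, -0.1],[0.14, -0.24, 0.19, 0.05],[-0.1, 0.17, -0.14, -0.03],[-0.04, 0.07, -0.05, -0.01]]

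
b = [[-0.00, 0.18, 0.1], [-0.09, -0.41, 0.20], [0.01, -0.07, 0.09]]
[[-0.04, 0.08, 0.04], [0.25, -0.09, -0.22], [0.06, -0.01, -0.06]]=b @ [[-0.19, -0.14, -0.28], [-0.4, 0.33, 0.42], [0.33, 0.17, -0.36]]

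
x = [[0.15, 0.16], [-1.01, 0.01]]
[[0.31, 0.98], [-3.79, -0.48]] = x@[[3.74, 0.53], [-1.60, 5.62]]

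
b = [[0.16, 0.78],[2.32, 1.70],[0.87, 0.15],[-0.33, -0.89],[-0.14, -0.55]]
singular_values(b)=[3.18, 0.9]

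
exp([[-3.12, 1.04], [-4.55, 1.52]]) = [[-0.56, 0.52],[-2.27, 1.76]]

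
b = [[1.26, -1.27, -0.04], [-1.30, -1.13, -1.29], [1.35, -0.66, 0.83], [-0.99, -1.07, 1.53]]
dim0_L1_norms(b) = [4.9, 4.13, 3.69]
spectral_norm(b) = 2.62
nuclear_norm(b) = 6.70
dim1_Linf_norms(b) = [1.27, 1.3, 1.35, 1.53]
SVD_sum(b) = [[1.02, -0.17, 0.64], [-1.36, 0.22, -0.85], [1.39, -0.23, 0.87], [0.10, -0.02, 0.06]] + [[-0.21, -0.42, 0.22], [-0.35, -0.72, 0.38], [-0.14, -0.29, 0.15], [-0.76, -1.56, 0.81]] + [[0.45, -0.68, -0.89],[0.41, -0.63, -0.82],[0.1, -0.15, -0.19],[-0.33, 0.5, 0.66]]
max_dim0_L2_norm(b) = 2.47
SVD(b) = [[-0.46, 0.23, -0.64],[0.62, 0.40, -0.59],[-0.63, 0.16, -0.14],[-0.04, 0.87, 0.47]] @ diag([2.616117203277002, 2.2001160935827215, 1.8871724758157178]) @ [[-0.84,0.14,-0.52], [-0.4,-0.81,0.42], [-0.37,0.56,0.74]]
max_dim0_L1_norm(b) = 4.9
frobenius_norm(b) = 3.90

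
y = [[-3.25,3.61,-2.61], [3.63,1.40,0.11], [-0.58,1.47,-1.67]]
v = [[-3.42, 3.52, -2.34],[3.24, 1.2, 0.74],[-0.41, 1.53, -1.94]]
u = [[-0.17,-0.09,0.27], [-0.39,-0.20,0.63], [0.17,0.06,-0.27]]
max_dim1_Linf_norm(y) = 3.63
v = u + y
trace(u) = -0.64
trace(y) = -3.52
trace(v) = -4.16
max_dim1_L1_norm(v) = 9.28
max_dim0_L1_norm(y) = 7.46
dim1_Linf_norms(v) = [3.52, 3.24, 1.94]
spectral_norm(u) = 0.90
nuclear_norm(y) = 10.37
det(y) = 13.73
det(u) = -0.00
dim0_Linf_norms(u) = [0.39, 0.2, 0.63]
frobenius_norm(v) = 6.95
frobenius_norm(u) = 0.90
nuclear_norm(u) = 0.92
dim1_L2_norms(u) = [0.33, 0.77, 0.32]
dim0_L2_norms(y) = [4.91, 4.14, 3.1]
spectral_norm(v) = 6.08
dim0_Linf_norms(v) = [3.42, 3.52, 2.34]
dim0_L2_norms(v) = [4.73, 4.02, 3.13]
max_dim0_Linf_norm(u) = 0.63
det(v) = 20.14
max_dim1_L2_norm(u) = 0.77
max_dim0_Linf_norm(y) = 3.63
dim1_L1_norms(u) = [0.53, 1.22, 0.5]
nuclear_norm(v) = 10.32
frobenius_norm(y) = 7.13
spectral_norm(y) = 6.08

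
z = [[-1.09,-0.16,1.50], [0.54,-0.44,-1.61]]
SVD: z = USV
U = [[-0.73,0.68], [0.68,0.73]]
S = [2.49, 0.58]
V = [[0.47, -0.07, -0.88], [-0.61, -0.75, -0.26]]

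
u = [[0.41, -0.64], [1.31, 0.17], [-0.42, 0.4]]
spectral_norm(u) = 1.45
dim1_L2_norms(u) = [0.76, 1.32, 0.58]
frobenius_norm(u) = 1.63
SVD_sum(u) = [[0.49, -0.07],  [1.26, -0.18],  [-0.47, 0.07]] + [[-0.08,-0.57], [0.05,0.35], [0.05,0.33]]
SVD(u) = [[-0.34, 0.76],[-0.88, -0.46],[0.33, -0.45]] @ diag([1.445521530404923, 0.7546969624530163]) @ [[-0.99, 0.14], [-0.14, -0.99]]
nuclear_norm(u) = 2.20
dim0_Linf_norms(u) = [1.31, 0.64]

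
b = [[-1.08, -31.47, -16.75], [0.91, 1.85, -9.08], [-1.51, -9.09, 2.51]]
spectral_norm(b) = 36.42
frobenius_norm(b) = 38.08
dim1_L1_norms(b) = [49.3, 11.84, 13.11]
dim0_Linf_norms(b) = [1.51, 31.47, 16.75]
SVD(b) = [[0.98,-0.06,0.19], [0.07,-0.81,-0.58], [0.19,0.58,-0.79]] @ diag([36.4242794979211, 11.0932525125916, 0.45465563804224346]) @ [[-0.04, -0.89, -0.45], [-0.14, -0.45, 0.88], [0.99, -0.09, 0.11]]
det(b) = -183.71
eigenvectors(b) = [[0.71, -0.98, 0.97],  [-0.50, 0.16, 0.11],  [0.50, -0.11, 0.22]]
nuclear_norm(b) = 47.97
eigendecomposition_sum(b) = [[-2.04,-5.03,11.32], [1.46,3.6,-8.09], [-1.44,-3.56,8.0]] + [[2.36, -4.58, -7.97], [-0.39, 0.75, 1.3], [0.25, -0.49, -0.86]] + [[-1.40, -21.85, -20.10], [-0.16, -2.49, -2.29], [-0.32, -5.04, -4.64]]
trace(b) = 3.28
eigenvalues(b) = [9.56, 2.25, -8.53]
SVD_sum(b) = [[-1.26, -31.75, -16.18], [-0.09, -2.17, -1.11], [-0.25, -6.24, -3.18]] + [[0.09, 0.29, -0.58], [1.26, 4.0, -7.94], [-0.91, -2.88, 5.73]] + [[0.09,-0.01,0.01],[-0.26,0.03,-0.03],[-0.35,0.03,-0.04]]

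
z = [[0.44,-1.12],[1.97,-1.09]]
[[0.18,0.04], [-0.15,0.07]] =z@[[-0.21, 0.02], [-0.24, -0.03]]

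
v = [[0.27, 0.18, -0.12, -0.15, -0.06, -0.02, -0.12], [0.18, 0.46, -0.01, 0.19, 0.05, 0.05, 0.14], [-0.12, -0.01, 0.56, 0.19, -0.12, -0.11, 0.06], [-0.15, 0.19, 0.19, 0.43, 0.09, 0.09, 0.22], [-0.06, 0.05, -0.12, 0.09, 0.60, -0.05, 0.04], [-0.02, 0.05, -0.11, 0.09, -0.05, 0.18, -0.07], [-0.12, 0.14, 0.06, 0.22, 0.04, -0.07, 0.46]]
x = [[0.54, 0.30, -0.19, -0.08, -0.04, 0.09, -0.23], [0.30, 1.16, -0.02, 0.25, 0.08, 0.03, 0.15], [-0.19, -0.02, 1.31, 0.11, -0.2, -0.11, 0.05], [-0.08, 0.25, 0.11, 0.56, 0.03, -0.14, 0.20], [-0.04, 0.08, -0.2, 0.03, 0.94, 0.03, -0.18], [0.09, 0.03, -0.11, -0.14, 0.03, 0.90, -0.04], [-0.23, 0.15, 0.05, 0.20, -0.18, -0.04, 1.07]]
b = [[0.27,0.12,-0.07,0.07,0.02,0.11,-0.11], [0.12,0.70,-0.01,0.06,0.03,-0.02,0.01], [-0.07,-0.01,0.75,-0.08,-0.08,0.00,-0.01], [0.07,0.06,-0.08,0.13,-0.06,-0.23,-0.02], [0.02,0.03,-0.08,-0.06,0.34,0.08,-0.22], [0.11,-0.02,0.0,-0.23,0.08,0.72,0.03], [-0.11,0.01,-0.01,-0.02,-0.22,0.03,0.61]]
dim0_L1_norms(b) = [0.77, 0.95, 1.0, 0.65, 0.83, 1.19, 1.01]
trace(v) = 2.96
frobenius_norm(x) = 2.72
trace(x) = 6.48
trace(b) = 3.52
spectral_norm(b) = 0.84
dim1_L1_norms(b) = [0.77, 0.95, 1.0, 0.65, 0.83, 1.19, 1.01]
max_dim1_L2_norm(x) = 1.35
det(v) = 0.00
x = v + b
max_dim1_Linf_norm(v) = 0.6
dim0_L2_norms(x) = [0.7, 1.24, 1.35, 0.67, 0.98, 0.92, 1.14]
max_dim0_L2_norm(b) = 0.77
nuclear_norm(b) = 3.52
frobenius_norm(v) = 1.40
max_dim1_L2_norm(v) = 0.63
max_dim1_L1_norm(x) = 1.99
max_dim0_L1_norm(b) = 1.19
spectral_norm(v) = 0.93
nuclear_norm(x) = 6.48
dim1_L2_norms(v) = [0.4, 0.55, 0.63, 0.59, 0.63, 0.25, 0.55]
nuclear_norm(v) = 2.96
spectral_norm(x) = 1.57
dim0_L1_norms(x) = [1.47, 1.99, 1.99, 1.37, 1.5, 1.34, 1.92]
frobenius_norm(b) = 1.58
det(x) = 0.19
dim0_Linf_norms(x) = [0.54, 1.16, 1.31, 0.56, 0.94, 0.9, 1.07]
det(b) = 0.00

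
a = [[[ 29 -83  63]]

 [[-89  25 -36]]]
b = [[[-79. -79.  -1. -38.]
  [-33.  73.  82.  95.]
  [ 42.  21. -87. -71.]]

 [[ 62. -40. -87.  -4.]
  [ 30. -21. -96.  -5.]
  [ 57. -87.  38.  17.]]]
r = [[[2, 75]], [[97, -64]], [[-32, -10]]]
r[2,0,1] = -10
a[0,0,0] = 29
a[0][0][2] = 63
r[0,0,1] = 75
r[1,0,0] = 97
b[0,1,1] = 73.0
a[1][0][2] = -36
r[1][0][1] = -64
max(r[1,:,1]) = -64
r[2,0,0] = -32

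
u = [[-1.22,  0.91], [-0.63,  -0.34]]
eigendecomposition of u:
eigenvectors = [[0.77+0.00j, (0.77-0j)], [0.37+0.52j, 0.37-0.52j]]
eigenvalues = [(-0.78+0.62j), (-0.78-0.62j)]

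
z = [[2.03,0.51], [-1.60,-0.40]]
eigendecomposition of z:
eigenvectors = [[0.79, -0.24], [-0.62, 0.97]]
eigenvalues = [1.63, 0.0]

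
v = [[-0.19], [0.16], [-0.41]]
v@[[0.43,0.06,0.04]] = [[-0.08, -0.01, -0.01], [0.07, 0.01, 0.01], [-0.18, -0.02, -0.02]]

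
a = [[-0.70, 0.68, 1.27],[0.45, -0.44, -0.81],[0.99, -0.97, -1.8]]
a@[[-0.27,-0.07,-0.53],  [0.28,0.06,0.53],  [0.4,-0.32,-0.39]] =[[0.89, -0.32, 0.24], [-0.57, 0.2, -0.16], [-1.26, 0.45, -0.34]]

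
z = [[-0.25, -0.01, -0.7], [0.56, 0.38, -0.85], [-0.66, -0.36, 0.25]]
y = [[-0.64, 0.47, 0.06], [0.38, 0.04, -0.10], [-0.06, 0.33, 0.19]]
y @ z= [[0.38, 0.16, 0.06], [-0.01, 0.05, -0.32], [0.07, 0.06, -0.19]]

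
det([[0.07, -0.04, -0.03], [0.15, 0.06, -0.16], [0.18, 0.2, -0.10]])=0.002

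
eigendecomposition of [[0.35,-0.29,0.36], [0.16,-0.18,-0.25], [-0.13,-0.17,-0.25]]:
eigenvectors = [[0.83+0.00j, 0.83-0.00j, (-0.04+0j)], [0.26-0.37j, (0.26+0.37j), 0.73+0.00j], [-0.20+0.27j, (-0.2-0.27j), 0.68+0.00j]]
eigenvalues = [(0.17+0.25j), (0.17-0.25j), (-0.42+0j)]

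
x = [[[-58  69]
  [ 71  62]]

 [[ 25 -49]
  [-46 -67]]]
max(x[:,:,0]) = 71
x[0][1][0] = 71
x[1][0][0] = 25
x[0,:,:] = [[-58, 69], [71, 62]]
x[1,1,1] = -67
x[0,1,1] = 62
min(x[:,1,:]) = -67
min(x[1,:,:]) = -67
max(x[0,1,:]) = 71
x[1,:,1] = [-49, -67]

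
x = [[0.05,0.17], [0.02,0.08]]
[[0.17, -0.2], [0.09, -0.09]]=x @ [[-3.01, -0.72],[1.87, -0.94]]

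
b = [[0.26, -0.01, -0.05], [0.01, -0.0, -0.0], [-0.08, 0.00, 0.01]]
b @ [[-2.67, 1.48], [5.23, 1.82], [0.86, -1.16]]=[[-0.79, 0.42], [-0.03, 0.01], [0.22, -0.13]]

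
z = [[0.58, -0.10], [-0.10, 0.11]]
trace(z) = 0.69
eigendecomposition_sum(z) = [[0.58, -0.12], [-0.12, 0.02]] + [[0.00, 0.02], [0.02, 0.09]]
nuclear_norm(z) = 0.69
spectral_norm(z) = 0.60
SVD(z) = [[-0.98,  0.2],[0.20,  0.98]] @ diag([0.6003918557824426, 0.0896081442175573]) @ [[-0.98, 0.2], [0.2, 0.98]]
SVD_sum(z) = [[0.58,-0.12], [-0.12,0.02]] + [[0.00, 0.02], [0.02, 0.09]]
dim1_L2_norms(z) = [0.59, 0.15]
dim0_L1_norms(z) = [0.68, 0.21]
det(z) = 0.05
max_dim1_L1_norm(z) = 0.68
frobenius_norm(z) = 0.61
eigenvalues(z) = [0.6, 0.09]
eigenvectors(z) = [[0.98, 0.20], [-0.20, 0.98]]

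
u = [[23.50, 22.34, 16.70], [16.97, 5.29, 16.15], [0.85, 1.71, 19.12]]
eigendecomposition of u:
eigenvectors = [[0.57, -0.87, -0.75], [-0.82, -0.49, -0.25], [0.03, -0.08, 0.61]]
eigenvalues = [-7.31, 37.85, 17.37]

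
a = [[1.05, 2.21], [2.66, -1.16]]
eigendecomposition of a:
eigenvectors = [[0.82,-0.51], [0.58,0.86]]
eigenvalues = [2.61, -2.72]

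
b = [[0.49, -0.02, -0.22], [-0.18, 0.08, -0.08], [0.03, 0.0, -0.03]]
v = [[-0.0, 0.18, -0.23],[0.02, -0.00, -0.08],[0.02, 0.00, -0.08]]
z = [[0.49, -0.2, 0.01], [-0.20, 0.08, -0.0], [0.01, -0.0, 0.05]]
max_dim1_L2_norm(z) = 0.53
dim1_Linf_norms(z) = [0.49, 0.2, 0.05]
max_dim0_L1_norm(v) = 0.39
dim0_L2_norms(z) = [0.53, 0.22, 0.05]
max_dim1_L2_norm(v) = 0.29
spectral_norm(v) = 0.31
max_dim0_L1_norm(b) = 0.7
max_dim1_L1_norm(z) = 0.7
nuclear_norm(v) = 0.38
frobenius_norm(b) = 0.58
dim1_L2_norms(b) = [0.54, 0.21, 0.04]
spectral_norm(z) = 0.57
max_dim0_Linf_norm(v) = 0.23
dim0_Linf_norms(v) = [0.02, 0.18, 0.23]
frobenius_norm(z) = 0.57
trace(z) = 0.62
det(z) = -0.00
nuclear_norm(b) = 0.72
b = z + v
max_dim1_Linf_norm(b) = 0.49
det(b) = -0.00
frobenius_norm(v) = 0.31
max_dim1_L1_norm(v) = 0.41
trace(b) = 0.54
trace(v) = -0.08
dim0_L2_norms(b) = [0.52, 0.08, 0.24]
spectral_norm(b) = 0.56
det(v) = 0.00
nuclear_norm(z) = 0.62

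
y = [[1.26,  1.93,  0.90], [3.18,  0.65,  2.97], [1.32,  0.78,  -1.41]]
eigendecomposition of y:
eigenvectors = [[(0.6+0j), 0.47+0.08j, 0.47-0.08j], [0.76+0.00j, -0.84+0.00j, -0.84-0.00j], [(0.25+0j), 0.20-0.15j, 0.20+0.15j]]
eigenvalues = [(4.11+0j), (-1.8+0.24j), (-1.8-0.24j)]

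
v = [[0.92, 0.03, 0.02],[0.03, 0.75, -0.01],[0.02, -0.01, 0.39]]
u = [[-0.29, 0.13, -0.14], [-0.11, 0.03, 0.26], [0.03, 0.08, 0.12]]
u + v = [[0.63,0.16,-0.12], [-0.08,0.78,0.25], [0.05,0.07,0.51]]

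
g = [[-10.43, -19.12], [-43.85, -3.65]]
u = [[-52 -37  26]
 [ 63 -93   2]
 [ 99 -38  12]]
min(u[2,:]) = -38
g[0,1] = -19.12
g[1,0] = -43.85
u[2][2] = 12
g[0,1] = -19.12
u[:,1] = [-37, -93, -38]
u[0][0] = -52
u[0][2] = 26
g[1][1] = -3.65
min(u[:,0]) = -52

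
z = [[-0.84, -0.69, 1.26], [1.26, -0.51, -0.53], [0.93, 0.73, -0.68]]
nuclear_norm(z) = 3.77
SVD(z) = [[-0.68,-0.39,0.62], [0.47,-0.88,-0.03], [0.56,0.27,0.78]] @ diag([2.3390867741763586, 1.078177471401751, 0.3525711318797403]) @ [[0.72, 0.27, -0.64], [-0.49, 0.85, -0.19], [0.49, 0.45, 0.75]]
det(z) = 0.89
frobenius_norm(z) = 2.60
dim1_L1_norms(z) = [2.79, 2.3, 2.34]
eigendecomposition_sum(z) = [[(0.15-0j), (0.02+0j), (0.17+0j)], [0.09-0.00j, 0.01+0.00j, (0.1+0j)], [0.19-0.00j, 0.03+0.00j, 0.22+0.00j]] + [[-0.49+0.13j,(-0.36-0.52j),(0.55+0.16j)], [0.58+0.44j,(-0.26+0.86j),-0.32-0.75j], [0.37-0.17j,0.35+0.36j,-0.45-0.04j]] + [[-0.49-0.13j, (-0.36+0.52j), 0.55-0.16j], [(0.58-0.44j), (-0.26-0.86j), -0.32+0.75j], [0.37+0.17j, (0.35-0.36j), -0.45+0.04j]]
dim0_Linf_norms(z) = [1.26, 0.73, 1.26]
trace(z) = -2.03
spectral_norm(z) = 2.34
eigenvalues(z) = [(0.38+0j), (-1.2+0.95j), (-1.2-0.95j)]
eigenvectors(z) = [[0.57+0.00j, -0.33+0.41j, -0.33-0.41j], [(0.36+0j), 0.75+0.00j, 0.75-0.00j], [0.74+0.00j, 0.20-0.36j, (0.2+0.36j)]]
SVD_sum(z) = [[-1.15,-0.43,1.02], [0.80,0.30,-0.71], [0.94,0.35,-0.83]] + [[0.20, -0.35, 0.08], [0.47, -0.81, 0.18], [-0.14, 0.25, -0.06]] + [[0.11, 0.10, 0.16],  [-0.00, -0.00, -0.01],  [0.14, 0.12, 0.21]]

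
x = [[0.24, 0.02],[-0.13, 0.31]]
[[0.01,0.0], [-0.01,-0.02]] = x@[[0.06,  0.01], [-0.0,  -0.06]]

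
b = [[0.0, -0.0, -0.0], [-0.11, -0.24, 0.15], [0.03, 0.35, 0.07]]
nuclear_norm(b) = 0.61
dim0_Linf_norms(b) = [0.11, 0.35, 0.15]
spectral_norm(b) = 0.43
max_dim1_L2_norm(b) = 0.36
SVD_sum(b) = [[0.0, 0.0, -0.00], [-0.06, -0.26, 0.02], [0.07, 0.33, -0.03]] + [[0.0,-0.00,-0.0],[-0.05,0.02,0.13],[-0.04,0.02,0.1]] + [[-0.0,0.0,-0.0],[-0.00,0.0,-0.0],[-0.00,0.00,-0.00]]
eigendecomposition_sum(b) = [[0.00, 0.00, 0.0], [-0.02, 0.04, 0.05], [-0.05, 0.12, 0.15]] + [[-0.0, -0.0, -0.00],  [-0.09, -0.28, 0.10],  [0.08, 0.23, -0.08]] + [[0.00, 0.0, 0.00], [-0.00, 0.00, 0.00], [0.0, 0.0, 0.00]]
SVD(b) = [[-0.00, 0.00, -1.00], [0.62, -0.78, -0.0], [-0.78, -0.62, -0.00]] @ diag([0.43490527824716785, 0.17708020485857107, 3.652295089713851e-17]) @ [[-0.21, -0.97, 0.09], [0.38, -0.17, -0.91], [0.90, -0.16, 0.41]]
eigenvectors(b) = [[0.00, 0.00, 0.90],[0.33, 0.78, -0.16],[0.94, -0.63, 0.41]]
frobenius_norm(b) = 0.47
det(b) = 0.00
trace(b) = -0.17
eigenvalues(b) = [0.19, -0.36, 0.0]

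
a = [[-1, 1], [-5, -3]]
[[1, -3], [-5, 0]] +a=[[0, -2], [-10, -3]]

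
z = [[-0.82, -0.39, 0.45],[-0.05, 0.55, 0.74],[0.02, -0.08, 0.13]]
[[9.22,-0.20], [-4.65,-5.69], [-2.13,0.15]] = z @ [[-19.19, 1.61], [4.29, -6.25], [-10.77, -2.93]]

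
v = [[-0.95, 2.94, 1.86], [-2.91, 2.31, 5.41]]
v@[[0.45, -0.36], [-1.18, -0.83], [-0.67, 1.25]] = [[-5.14, 0.23], [-7.66, 5.89]]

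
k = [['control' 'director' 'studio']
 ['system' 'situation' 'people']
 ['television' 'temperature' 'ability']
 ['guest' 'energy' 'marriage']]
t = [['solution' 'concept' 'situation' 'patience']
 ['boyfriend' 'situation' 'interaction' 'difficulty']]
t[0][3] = 'patience'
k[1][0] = 'system'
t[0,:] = ['solution', 'concept', 'situation', 'patience']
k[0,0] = 'control'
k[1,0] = 'system'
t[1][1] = 'situation'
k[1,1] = 'situation'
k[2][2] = 'ability'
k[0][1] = 'director'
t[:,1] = ['concept', 'situation']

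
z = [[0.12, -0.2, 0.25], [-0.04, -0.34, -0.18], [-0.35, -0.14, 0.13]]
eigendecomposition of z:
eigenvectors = [[-0.00-0.68j, (-0+0.68j), -0.18+0.00j],  [(-0.16+0.15j), (-0.16-0.15j), (-0.92+0j)],  [0.70+0.00j, (0.7-0j), (-0.35+0j)]]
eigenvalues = [(0.16+0.31j), (0.16-0.31j), (-0.42+0j)]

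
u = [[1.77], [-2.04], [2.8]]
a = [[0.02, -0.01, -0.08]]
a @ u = [[-0.17]]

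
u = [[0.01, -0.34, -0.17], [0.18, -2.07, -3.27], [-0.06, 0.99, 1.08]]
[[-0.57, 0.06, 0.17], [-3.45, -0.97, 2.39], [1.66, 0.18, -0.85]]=u@[[0.93, 0.48, 0.68], [1.7, -0.47, -0.18], [0.03, 0.62, -0.58]]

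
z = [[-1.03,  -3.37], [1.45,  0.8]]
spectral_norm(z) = 3.74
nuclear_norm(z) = 4.83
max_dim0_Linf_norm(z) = 3.37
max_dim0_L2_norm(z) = 3.46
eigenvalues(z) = [(-0.12+2.01j), (-0.12-2.01j)]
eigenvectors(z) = [[(0.84+0j), 0.84-0.00j],[(-0.23-0.5j), (-0.23+0.5j)]]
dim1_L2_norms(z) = [3.52, 1.66]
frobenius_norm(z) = 3.89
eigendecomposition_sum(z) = [[-0.52+0.98j, (-1.69-0.1j)], [(0.72+0.04j), (0.4+1.03j)]] + [[-0.52-0.98j, -1.69+0.10j], [0.72-0.04j, (0.4-1.03j)]]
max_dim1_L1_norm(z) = 4.4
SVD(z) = [[0.94, -0.35],[-0.35, -0.94]] @ diag([3.738949213237823, 1.0865352184021753]) @ [[-0.39, -0.92], [-0.92, 0.39]]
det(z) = 4.06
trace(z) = -0.23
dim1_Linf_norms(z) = [3.37, 1.45]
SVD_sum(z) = [[-1.38, -3.22], [0.51, 1.2]] + [[0.35, -0.15], [0.94, -0.4]]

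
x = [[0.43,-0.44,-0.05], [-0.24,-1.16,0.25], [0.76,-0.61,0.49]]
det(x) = -0.366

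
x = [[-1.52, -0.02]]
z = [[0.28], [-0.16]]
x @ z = [[-0.42]]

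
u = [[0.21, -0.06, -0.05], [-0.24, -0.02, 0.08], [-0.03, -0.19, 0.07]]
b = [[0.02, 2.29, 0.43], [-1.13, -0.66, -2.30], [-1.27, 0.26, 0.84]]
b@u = [[-0.56, -0.13, 0.21], [-0.01, 0.52, -0.16], [-0.35, -0.09, 0.14]]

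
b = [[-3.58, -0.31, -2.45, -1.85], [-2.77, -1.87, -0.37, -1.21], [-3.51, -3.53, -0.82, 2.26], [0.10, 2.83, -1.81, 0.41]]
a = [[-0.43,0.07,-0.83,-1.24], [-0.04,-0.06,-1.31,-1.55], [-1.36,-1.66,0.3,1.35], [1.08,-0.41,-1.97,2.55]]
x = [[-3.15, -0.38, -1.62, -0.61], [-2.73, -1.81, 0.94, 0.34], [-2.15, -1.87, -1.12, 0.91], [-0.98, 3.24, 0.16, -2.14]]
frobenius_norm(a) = 4.98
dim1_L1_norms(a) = [2.57, 2.96, 4.67, 6.01]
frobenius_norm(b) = 8.78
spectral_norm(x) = 5.43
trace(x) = -8.22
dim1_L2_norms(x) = [3.61, 3.42, 3.19, 4.01]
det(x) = -10.88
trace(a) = 2.36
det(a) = 4.48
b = x + a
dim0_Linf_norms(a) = [1.36, 1.66, 1.97, 2.55]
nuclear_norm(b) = 14.50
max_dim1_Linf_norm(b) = 3.58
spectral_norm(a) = 3.72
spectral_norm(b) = 7.08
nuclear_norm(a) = 8.56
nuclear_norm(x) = 11.81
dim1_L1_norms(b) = [8.19, 6.22, 10.12, 5.15]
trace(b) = -5.86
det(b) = -22.39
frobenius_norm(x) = 7.15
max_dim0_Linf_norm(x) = 3.24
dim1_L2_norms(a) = [1.55, 2.03, 2.55, 3.42]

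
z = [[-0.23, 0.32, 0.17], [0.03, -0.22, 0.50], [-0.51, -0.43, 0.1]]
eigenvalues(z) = [(-0.44+0j), (0.04+0.58j), (0.04-0.58j)]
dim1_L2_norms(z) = [0.43, 0.55, 0.67]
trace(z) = -0.35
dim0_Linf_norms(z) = [0.51, 0.43, 0.5]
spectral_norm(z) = 0.73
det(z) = -0.15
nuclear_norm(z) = 1.63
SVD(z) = [[-0.0, 0.19, 0.98], [-0.49, 0.85, -0.16], [-0.87, -0.48, 0.09]] @ diag([0.7266910950444795, 0.47729691023308757, 0.42732623587255125]) @ [[0.59, 0.66, -0.46], [0.48, 0.17, 0.86], [-0.65, 0.73, 0.22]]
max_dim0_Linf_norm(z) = 0.51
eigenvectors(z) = [[0.76+0.00j,(-0.11-0.38j),-0.11+0.38j], [(-0.61+0j),0.22-0.52j,0.22+0.52j], [(0.22+0j),(0.72+0j),0.72-0.00j]]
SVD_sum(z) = [[-0.0, -0.00, 0.0], [-0.21, -0.24, 0.16], [-0.37, -0.42, 0.29]] + [[0.04, 0.01, 0.08], [0.2, 0.07, 0.35], [-0.11, -0.04, -0.2]] + [[-0.27, 0.31, 0.09], [0.05, -0.05, -0.02], [-0.02, 0.03, 0.01]]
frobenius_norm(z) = 0.97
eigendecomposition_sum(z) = [[-0.26-0.00j, 0.19-0.00j, (-0.09+0j)],[(0.21+0j), (-0.15+0j), 0.08-0.00j],[(-0.08-0j), (0.06-0j), -0.03+0.00j]] + [[0.01+0.12j, 0.07+0.12j, 0.13-0.07j],[-0.09+0.15j, (-0.03+0.19j), (0.21+0.03j)],[(-0.22-0.03j), (-0.24+0.06j), 0.06+0.27j]] + [[(0.01-0.12j), (0.07-0.12j), 0.13+0.07j],[-0.09-0.15j, -0.03-0.19j, 0.21-0.03j],[-0.22+0.03j, (-0.24-0.06j), (0.06-0.27j)]]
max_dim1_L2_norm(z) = 0.67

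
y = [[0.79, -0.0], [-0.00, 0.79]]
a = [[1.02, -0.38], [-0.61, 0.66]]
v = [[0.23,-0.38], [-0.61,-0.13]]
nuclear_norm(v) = 1.05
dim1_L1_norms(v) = [0.61, 0.74]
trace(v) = 0.10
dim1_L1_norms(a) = [1.4, 1.27]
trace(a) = 1.68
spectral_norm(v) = 0.65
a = v + y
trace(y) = 1.58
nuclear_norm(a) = 1.70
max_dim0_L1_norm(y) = 0.79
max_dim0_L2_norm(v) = 0.65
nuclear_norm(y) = 1.58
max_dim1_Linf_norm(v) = 0.61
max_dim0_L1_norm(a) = 1.63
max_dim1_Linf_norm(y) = 0.79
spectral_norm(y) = 0.79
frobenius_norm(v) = 0.77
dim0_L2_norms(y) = [0.79, 0.79]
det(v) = -0.26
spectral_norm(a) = 1.37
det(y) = 0.62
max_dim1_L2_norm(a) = 1.09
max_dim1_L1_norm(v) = 0.74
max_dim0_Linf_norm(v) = 0.61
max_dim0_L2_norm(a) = 1.19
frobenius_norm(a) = 1.41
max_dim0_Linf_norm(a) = 1.02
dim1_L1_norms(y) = [0.79, 0.79]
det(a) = 0.44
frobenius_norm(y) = 1.12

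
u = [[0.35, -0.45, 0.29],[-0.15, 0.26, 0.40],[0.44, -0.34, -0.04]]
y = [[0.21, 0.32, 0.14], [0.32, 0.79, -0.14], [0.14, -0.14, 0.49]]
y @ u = [[0.09, -0.06, 0.18],[-0.07, 0.11, 0.41],[0.29, -0.27, -0.04]]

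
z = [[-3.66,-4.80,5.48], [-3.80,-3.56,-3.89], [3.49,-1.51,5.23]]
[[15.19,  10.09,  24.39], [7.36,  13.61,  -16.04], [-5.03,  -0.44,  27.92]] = z @ [[-2.77,  -0.22,  1.25],  [-0.06,  -2.78,  -1.33],  [0.87,  -0.74,  4.12]]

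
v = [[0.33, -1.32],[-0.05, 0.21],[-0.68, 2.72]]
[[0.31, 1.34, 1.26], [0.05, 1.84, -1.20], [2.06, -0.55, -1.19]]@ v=[[-0.82, 3.30], [0.74, -2.94], [1.52, -6.07]]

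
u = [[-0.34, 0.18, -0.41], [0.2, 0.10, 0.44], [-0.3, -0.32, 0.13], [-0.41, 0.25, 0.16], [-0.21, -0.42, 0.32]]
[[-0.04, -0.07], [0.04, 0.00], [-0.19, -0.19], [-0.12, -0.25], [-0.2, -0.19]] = u@ [[0.38, 0.52], [0.20, 0.02], [-0.12, -0.24]]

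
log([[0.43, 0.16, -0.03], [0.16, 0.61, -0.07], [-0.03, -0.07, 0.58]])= [[-0.9, 0.32, -0.04],  [0.32, -0.55, -0.11],  [-0.04, -0.11, -0.55]]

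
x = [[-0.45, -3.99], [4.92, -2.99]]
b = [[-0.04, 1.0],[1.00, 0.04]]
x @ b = [[-3.97, -0.61], [-3.19, 4.80]]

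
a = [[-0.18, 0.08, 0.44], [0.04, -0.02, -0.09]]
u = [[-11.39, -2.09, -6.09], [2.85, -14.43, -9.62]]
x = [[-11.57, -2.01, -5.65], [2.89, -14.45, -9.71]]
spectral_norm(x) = 18.10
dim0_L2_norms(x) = [11.93, 14.59, 11.23]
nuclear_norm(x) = 30.50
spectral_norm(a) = 0.49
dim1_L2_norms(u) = [13.08, 17.58]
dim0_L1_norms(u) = [14.24, 16.52, 15.71]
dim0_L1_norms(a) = [0.22, 0.1, 0.53]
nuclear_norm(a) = 0.50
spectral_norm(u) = 18.14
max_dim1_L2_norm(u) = 17.58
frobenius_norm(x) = 21.94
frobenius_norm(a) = 0.49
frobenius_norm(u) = 21.91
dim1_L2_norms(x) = [13.03, 17.65]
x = a + u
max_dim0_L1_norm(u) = 16.52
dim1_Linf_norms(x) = [11.57, 14.45]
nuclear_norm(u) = 30.43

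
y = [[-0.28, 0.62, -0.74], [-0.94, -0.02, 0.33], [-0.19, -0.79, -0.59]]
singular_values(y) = [1.01, 1.0, 1.0]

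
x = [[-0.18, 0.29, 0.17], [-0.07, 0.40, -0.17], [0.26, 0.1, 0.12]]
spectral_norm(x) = 0.52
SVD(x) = [[-0.62, -0.03, 0.79],  [-0.79, 0.04, -0.62],  [-0.02, -1.00, -0.05]] @ diag([0.5217620697483014, 0.30333948471892663, 0.25874601365513766]) @ [[0.31, -0.95, 0.05],[-0.85, -0.30, -0.43],[-0.43, -0.09, 0.9]]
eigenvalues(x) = [(-0.3+0j), (0.32+0.19j), (0.32-0.19j)]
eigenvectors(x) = [[0.85+0.00j, (-0.32+0.32j), (-0.32-0.32j)],  [-0.04+0.00j, (-0.65+0j), -0.65-0.00j],  [-0.52+0.00j, (-0.18+0.59j), (-0.18-0.59j)]]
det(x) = -0.04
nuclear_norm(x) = 1.08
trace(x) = 0.34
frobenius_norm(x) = 0.66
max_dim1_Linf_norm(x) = 0.4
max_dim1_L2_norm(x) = 0.44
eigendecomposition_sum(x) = [[-0.22-0.00j,(0.07-0j),0.12-0.00j], [0.01+0.00j,-0.00+0.00j,-0.01+0.00j], [(0.13+0j),-0.05+0.00j,(-0.07+0j)]] + [[0.02+0.06j, (0.11-0.09j), 0.02+0.10j],[-0.04+0.08j, (0.2+0.02j), (-0.08+0.13j)],[(0.06+0.06j), (0.07-0.18j), 0.10+0.11j]] + [[(0.02-0.06j), (0.11+0.09j), 0.02-0.10j], [(-0.04-0.08j), 0.20-0.02j, (-0.08-0.13j)], [0.06-0.06j, (0.07+0.18j), (0.1-0.11j)]]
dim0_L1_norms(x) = [0.51, 0.79, 0.46]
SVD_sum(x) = [[-0.10, 0.31, -0.02],  [-0.13, 0.39, -0.02],  [-0.0, 0.01, -0.0]] + [[0.01, 0.0, 0.0], [-0.01, -0.0, -0.01], [0.26, 0.09, 0.13]] + [[-0.09, -0.02, 0.18],[0.07, 0.01, -0.14],[0.01, 0.00, -0.01]]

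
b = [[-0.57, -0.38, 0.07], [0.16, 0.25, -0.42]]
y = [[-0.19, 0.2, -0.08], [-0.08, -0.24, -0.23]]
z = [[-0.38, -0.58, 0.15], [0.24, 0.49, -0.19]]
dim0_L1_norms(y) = [0.27, 0.44, 0.31]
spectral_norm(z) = 0.91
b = z + y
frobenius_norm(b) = 0.86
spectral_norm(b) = 0.78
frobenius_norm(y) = 0.45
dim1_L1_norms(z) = [1.11, 0.92]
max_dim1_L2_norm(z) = 0.71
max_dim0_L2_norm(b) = 0.59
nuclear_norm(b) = 1.14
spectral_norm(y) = 0.35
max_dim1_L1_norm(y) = 0.55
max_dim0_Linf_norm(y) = 0.24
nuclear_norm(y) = 0.63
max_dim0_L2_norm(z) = 0.76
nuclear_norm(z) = 0.99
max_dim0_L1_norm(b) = 0.73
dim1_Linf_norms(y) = [0.2, 0.24]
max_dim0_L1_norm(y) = 0.44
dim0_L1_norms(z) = [0.62, 1.07, 0.34]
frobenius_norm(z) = 0.91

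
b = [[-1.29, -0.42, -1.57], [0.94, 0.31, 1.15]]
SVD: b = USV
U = [[-0.81, 0.59], [0.59, 0.81]]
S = [2.57, 0.0]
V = [[0.62,0.20,0.76], [-0.69,0.60,0.41]]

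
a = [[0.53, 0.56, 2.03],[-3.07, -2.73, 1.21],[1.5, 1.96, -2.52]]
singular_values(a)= [5.37, 2.56, 0.35]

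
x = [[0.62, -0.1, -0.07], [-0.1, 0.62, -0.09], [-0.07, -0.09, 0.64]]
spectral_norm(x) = 0.73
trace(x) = 1.88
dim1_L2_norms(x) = [0.63, 0.63, 0.65]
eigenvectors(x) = [[0.59, 0.69, 0.42], [0.62, -0.05, -0.78], [0.52, -0.72, 0.46]]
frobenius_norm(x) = 1.11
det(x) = 0.23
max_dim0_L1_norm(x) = 0.81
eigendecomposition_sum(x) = [[0.16, 0.17, 0.14],[0.17, 0.18, 0.15],[0.14, 0.15, 0.12]] + [[0.33, -0.03, -0.35], [-0.03, 0.00, 0.03], [-0.35, 0.03, 0.36]] + [[0.13, -0.24, 0.14], [-0.24, 0.44, -0.26], [0.14, -0.26, 0.16]]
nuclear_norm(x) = 1.88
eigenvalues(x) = [0.45, 0.7, 0.73]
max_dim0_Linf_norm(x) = 0.64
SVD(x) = [[0.42, -0.69, -0.59], [-0.78, 0.05, -0.62], [0.46, 0.72, -0.52]] @ diag([0.7276789225118732, 0.700582106247974, 0.45173897124015255]) @ [[0.42, -0.78, 0.46], [-0.69, 0.05, 0.72], [-0.59, -0.62, -0.52]]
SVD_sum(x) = [[0.13, -0.24, 0.14],[-0.24, 0.44, -0.26],[0.14, -0.26, 0.16]] + [[0.33, -0.03, -0.35],[-0.03, 0.0, 0.03],[-0.35, 0.03, 0.36]] + [[0.16, 0.17, 0.14],[0.17, 0.18, 0.15],[0.14, 0.15, 0.12]]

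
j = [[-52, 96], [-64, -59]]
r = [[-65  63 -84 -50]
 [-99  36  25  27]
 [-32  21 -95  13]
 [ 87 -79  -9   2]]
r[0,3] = -50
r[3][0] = 87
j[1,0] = -64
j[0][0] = -52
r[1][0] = -99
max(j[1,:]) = -59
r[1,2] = 25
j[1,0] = -64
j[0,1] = 96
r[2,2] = -95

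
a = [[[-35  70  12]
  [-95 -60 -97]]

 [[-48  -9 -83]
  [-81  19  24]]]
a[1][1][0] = -81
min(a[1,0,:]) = -83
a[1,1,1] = 19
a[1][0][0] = -48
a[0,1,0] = -95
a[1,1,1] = 19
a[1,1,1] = 19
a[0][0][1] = 70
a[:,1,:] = [[-95, -60, -97], [-81, 19, 24]]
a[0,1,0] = -95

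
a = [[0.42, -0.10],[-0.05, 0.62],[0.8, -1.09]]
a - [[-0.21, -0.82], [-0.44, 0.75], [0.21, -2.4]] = [[0.63, 0.72], [0.39, -0.13], [0.59, 1.31]]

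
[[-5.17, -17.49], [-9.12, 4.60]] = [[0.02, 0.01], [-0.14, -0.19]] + [[-5.19, -17.5], [-8.98, 4.79]]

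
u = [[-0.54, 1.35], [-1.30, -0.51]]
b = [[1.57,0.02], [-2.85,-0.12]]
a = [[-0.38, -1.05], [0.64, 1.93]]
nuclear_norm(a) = 2.35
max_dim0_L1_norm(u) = 1.86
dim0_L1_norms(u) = [1.84, 1.86]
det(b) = -0.13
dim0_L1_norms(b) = [4.42, 0.14]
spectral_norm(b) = 3.26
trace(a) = 1.55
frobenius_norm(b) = 3.26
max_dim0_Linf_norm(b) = 2.85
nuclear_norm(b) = 3.30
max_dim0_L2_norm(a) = 2.2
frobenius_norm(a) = 2.32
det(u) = 2.03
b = a @ u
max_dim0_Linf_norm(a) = 1.93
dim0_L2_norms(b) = [3.25, 0.12]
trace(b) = 1.45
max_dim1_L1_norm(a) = 2.57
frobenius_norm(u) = 2.02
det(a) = -0.06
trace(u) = -1.05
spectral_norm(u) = 1.45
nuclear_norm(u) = 2.85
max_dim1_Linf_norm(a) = 1.93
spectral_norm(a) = 2.32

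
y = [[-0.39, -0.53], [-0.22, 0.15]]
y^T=[[-0.39, -0.22], [-0.53, 0.15]]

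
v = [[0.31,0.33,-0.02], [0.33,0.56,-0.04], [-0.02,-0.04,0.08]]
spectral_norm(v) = 0.79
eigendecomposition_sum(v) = [[0.25, 0.37, -0.03], [0.37, 0.53, -0.04], [-0.03, -0.04, 0.0]] + [[0.04,-0.03,0.03], [-0.03,0.02,-0.02], [0.03,-0.02,0.03]] + [[0.01, -0.01, -0.03], [-0.01, 0.01, 0.02], [-0.03, 0.02, 0.05]]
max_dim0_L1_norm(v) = 0.93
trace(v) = 0.95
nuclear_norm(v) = 0.95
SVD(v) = [[-0.57, 0.7, -0.44], [-0.82, -0.44, 0.36], [0.06, 0.56, 0.82]] @ diag([0.7906402257648054, 0.08639794414442672, 0.07296183009076793]) @ [[-0.57, -0.82, 0.06], [0.7, -0.44, 0.56], [-0.44, 0.36, 0.82]]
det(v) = 0.00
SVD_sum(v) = [[0.25, 0.37, -0.03], [0.37, 0.53, -0.04], [-0.03, -0.04, 0.00]] + [[0.04, -0.03, 0.03], [-0.03, 0.02, -0.02], [0.03, -0.02, 0.03]] + [[0.01, -0.01, -0.03], [-0.01, 0.01, 0.02], [-0.03, 0.02, 0.05]]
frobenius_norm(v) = 0.80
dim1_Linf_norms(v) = [0.33, 0.56, 0.08]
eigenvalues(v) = [0.79, 0.09, 0.07]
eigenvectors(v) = [[-0.57, -0.70, -0.44], [-0.82, 0.44, 0.36], [0.06, -0.56, 0.82]]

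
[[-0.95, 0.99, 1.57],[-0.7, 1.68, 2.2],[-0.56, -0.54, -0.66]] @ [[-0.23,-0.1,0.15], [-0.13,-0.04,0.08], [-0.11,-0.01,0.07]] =[[-0.08, 0.04, 0.05],  [-0.30, -0.02, 0.18],  [0.27, 0.08, -0.17]]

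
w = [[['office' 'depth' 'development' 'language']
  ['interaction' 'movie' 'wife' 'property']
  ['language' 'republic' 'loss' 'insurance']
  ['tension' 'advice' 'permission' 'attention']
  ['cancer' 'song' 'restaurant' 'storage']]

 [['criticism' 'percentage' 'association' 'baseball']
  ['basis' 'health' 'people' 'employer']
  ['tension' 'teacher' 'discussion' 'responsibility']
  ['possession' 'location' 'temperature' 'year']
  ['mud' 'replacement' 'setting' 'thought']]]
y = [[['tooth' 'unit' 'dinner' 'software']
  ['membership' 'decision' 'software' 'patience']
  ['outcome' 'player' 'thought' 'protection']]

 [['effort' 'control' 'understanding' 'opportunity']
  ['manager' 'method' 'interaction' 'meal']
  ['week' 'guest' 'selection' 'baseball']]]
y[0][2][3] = 'protection'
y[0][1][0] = 'membership'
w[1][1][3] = 'employer'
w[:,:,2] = [['development', 'wife', 'loss', 'permission', 'restaurant'], ['association', 'people', 'discussion', 'temperature', 'setting']]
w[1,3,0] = 'possession'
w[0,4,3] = 'storage'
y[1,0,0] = 'effort'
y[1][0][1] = 'control'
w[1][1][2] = 'people'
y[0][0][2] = 'dinner'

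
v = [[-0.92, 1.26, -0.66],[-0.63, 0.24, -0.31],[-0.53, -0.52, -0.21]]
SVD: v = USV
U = [[-0.93, 0.17, 0.33], [-0.37, -0.37, -0.85], [-0.03, -0.91, 0.41]]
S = [1.82, 0.84, 0.04]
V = [[0.61, -0.69, 0.40], [0.66, 0.72, 0.23], [0.44, -0.13, -0.89]]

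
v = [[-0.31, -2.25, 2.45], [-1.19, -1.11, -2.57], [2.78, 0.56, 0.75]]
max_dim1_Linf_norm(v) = 2.78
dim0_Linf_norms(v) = [2.78, 2.25, 2.57]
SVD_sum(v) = [[1.02, 0.02, 1.56], [-1.54, -0.02, -2.35], [1.18, 0.02, 1.80]] + [[-1.59, -1.96, 1.06],[-0.29, -0.35, 0.19],[1.00, 1.24, -0.67]] + [[0.26, -0.31, -0.17], [0.63, -0.73, -0.41], [0.60, -0.69, -0.38]]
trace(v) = -0.67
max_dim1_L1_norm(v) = 5.01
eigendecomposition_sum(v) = [[1.51+0.00j, (-0.52-0j), 1.84-0.00j], [-1.12-0.00j, 0.38+0.00j, (-1.37+0j)], [1.31+0.00j, (-0.45-0j), 1.59-0.00j]] + [[-0.91-0.24j, -0.87-1.18j, (0.31-0.74j)], [(-0.03+0.72j), -0.75+0.84j, -0.60-0.11j], [(0.74+0.4j), 0.50+1.20j, -0.42+0.57j]] + [[(-0.91+0.24j), -0.87+1.18j, 0.31+0.74j], [(-0.03-0.72j), (-0.75-0.84j), (-0.6+0.11j)], [0.74-0.40j, 0.50-1.20j, -0.42-0.57j]]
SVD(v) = [[0.47,  0.84,  0.29], [-0.7,  0.15,  0.7], [0.54,  -0.53,  0.66]] @ diag([4.001211763657885, 3.274755616573616, 1.5116150548619582]) @ [[0.55, 0.01, 0.84], [-0.58, -0.72, 0.39], [0.6, -0.70, -0.39]]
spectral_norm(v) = 4.00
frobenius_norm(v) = 5.39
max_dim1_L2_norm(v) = 3.34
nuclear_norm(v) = 8.79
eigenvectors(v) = [[-0.66+0.00j, (-0.65+0j), -0.65-0.00j], [0.49+0.00j, 0.10+0.49j, (0.1-0.49j)], [(-0.57+0j), 0.56+0.14j, (0.56-0.14j)]]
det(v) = 19.81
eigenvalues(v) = [(3.48+0j), (-2.08+1.17j), (-2.08-1.17j)]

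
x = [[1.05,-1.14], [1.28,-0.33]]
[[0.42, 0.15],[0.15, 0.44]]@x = [[0.63, -0.53], [0.72, -0.32]]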